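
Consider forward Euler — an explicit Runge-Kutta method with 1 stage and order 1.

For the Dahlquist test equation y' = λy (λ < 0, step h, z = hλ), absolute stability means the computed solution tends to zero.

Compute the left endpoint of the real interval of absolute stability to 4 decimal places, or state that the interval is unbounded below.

left endpoint -2.0000.

Set f=λy, z=hλ:
  order 1, 1-stage ⇒ R(z)=1+z
  (e.g. R(-1.69)=-0.69000, |R|=0.69000)

Need |R(x)|<1, x<0.
x=-1.69: |R|=0.6900
|R(-1.81)|=0.8100 |R(-1.62)|=0.6200 |R(-0.57)|=0.4300
Bisect:
  x_lo=-2.6200 |R|=1.6200  x_hi=-0.1105 |R|=0.8895
  mid=-1.36525 |R|=0.36525 →hi
  mid=-1.99264 |R|=0.99264 →hi
  mid=-2.30633 |R|=1.30633 →lo
  mid=-2.14949 |R|=1.14949 →lo
  mid=-2.07106 |R|=1.07106 →lo
  mid=-2.03185 |R|=1.03185 →lo
  mid=-2.01225 |R|=1.01225 →lo
  mid=-2.00244 |R|=1.00244 →lo
  ...
  [-2.00015,-1.99999] ⇒ x*=-2.0000
Stable set (-2.0000, 0).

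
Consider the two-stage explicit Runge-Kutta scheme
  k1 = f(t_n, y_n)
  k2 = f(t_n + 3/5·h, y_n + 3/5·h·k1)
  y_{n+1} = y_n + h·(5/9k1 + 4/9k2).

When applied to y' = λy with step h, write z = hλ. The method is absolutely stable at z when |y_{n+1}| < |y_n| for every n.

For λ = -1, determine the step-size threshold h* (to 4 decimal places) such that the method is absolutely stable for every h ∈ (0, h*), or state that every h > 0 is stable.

On y'=λy, z=hλ:
  k1=λy_n ⇒ h·k1=z·y_n;  k2=λ(1+3/5z)y_n ⇒ h·k2=z(1+3/5z)y_n
  y_{n+1}/y_n = 1 + 5/9z + 4/9z(1+3/5z) = 1 + z + 4/15z²
  ⇒ R(z) = 1 + z + 4/15z².

Solve |R(x)|<1 on ℝ⁻.
x=-1.66: |R|=0.0748
R=1: x+4/15x²=0 ⇒ x=−15/4=-3.7500; min R=1−1/(4·4/15)=0.0625>−1
Confirm numerically:
  x=-3.056: |R|=0.43444 <1
  x=-2.998: |R|=0.39880 <1
  x=-1.685: |R|=0.07213 <1
  x=-4.142: |R|=1.43298 >1
  x=-3.864: |R|=1.11747 >1
Stable set (-3.7500, 0).

(-3.7500,0); λ=-1 ⇒ h* = (15/4)/1 = 3.7500.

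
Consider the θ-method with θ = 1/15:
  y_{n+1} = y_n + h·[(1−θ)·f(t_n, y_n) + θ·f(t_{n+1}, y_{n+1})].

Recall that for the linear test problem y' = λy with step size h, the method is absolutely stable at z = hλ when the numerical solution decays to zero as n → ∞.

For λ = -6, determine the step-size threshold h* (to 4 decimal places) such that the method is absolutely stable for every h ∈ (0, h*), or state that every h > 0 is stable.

With y'=λy (z=hλ):
  y_{n+1} = y_n + z·[14/15·y_n + 1/15·y_{n+1}] ⇒ (1 − 1/15z)y_{n+1} = (1 + 14/15z)y_n
  R(z) = (1 + 14/15z)/(1 − 1/15z).

Need |R(x)|<1, x<0.
x=-1.62: |R|=0.4621
R=−1: 1+14/15x = −1+1/15x ⇒ -13/15x=2 ⇒ x=2/(-13/15)=-2.3077
Confirm numerically:
  x=-1.733: |R|=0.55352 <1
  x=-1.667: |R|=0.50027 <1
  x=-1.103: |R|=0.02745 <1
  x=-0.973: |R|=0.08627 <1
  x=-2.833: |R|=1.38294 >1
  x=-2.789: |R|=1.35173 >1
  x=-2.663: |R|=1.26151 >1
Stable set (-2.3077, 0).

(-2.3077,0); λ=-6 ⇒ h* = (30/13)/6 = 0.3846.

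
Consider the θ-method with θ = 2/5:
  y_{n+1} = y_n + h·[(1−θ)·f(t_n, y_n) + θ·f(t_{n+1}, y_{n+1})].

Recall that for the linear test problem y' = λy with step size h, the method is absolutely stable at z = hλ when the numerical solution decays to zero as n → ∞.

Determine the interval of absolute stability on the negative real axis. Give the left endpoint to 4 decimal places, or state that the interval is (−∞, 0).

With y'=λy (z=hλ):
  y_{n+1} = y_n + z·[3/5·y_n + 2/5·y_{n+1}] ⇒ (1 − 2/5z)y_{n+1} = (1 + 3/5z)y_n
  Hence R(z) = (1 + 3/5z)/(1 − 2/5z).

Solve |R(x)|<1 on ℝ⁻.
x=-1.63: |R|=0.0133
R=−1: 1+3/5x = −1+2/5x ⇒ -1/5x=2 ⇒ x=2/(-1/5)=-10.0000
Confirm numerically:
  x=-8.682: |R|=0.94107 <1
  x=-8.222: |R|=0.91709 <1
  x=-6.540: |R|=0.80863 <1
  x=-10.395: |R|=1.01532 >1
  x=-10.368: |R|=1.01430 >1
  x=-10.118: |R|=1.00468 >1
Interval (-10.0000, 0).

z∈(-10.0000,0).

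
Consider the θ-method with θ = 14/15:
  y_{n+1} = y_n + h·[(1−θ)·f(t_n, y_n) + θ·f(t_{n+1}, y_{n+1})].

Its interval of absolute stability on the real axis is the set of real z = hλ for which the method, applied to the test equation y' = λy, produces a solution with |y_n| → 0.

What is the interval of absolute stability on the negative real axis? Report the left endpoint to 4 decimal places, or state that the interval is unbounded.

With y'=λy (z=hλ):
  y_{n+1} = y_n + z·[1/15·y_n + 14/15·y_{n+1}] ⇒ (1 − 14/15z)y_{n+1} = (1 + 1/15z)y_n
  so R(z) = (1 + 1/15z)/(1 − 14/15z).

Find x<0 with |R(x)|<1.
x=-1.05: |R|=0.4697
x=-2: |R|=0.3023
x=-10: |R|=0.0323
x=-100: |R|=0.0601
θ=14/15≥1/2 ⇒ |1+1/15x|<|1−14/15x| ∀x<0 ⇒ unbounded interval.

unbounded; (−∞, 0).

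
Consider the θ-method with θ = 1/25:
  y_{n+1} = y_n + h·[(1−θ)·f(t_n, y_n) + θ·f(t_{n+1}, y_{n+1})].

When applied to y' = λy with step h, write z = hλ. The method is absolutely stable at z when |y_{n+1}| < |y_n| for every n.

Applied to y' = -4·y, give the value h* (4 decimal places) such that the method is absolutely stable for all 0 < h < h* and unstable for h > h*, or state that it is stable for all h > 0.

Set f=λy, z=hλ:
  y_{n+1} = y_n + z·[24/25·y_n + 1/25·y_{n+1}] ⇒ (1 − 1/25z)y_{n+1} = (1 + 24/25z)y_n
  Hence R(z) = (1 + 24/25z)/(1 − 1/25z).

Need |R(x)|<1, x<0.
x=-0.61: |R|=0.4045
R=−1: 1+24/25x = −1+1/25x ⇒ -23/25x=2 ⇒ x=2/(-23/25)=-2.1739
Confirm numerically:
  x=-1.619: |R|=0.52053 <1
  x=-1.345: |R|=0.27633 <1
  x=-1.281: |R|=0.21856 <1
  x=-2.726: |R|=1.45798 >1
  x=-2.605: |R|=1.35917 >1
Stable set (-2.1739, 0).

(-2.1739,0); λ=-4 ⇒ h* = (50/23)/4 = 0.5435.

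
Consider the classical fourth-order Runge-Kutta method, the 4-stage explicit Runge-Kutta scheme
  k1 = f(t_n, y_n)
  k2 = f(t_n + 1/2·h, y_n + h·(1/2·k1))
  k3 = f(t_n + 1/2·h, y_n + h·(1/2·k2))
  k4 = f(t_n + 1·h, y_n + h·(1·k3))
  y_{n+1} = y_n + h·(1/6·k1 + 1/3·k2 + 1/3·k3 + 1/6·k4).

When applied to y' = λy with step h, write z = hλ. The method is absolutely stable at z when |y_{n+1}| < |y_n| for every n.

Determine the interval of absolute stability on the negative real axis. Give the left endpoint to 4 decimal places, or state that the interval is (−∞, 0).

Set f=λy, z=hλ:
  order 4, 4-stage ⇒ R(z)=1+z+z^2/2+z^3/6+z^4/24
  (e.g. R(-1.48)=0.27481, |R|=0.27481)

Solve |R(x)|<1 on ℝ⁻.
x=-1.48: |R|=0.2748
|R(-2.13)|=0.3855 |R(-1.78)|=0.2825 |R(-1.32)|=0.2944
Bisect:
  x_lo=-3.5726 |R|=2.9971  x_hi=-0.2687 |R|=0.7644
  mid=-1.92064 |R|=0.30995 →hi
  mid=-2.74662 |R|=0.94324 →hi
  mid=-3.15961 |R|=1.72744 →lo
  mid=-2.95311 |R|=1.28394 →lo
  mid=-2.84987 |R|=1.10180 →lo
  mid=-2.79824 |R|=1.01970 →lo
  mid=-2.77243 |R|=0.98078 →hi
  mid=-2.78534 |R|=1.00007 →lo
  mid=-2.77888 |R|=0.99038 →hi
  mid=-2.78211 |R|=0.99521 →hi
  ...
  [-2.78534,-2.78514] ⇒ x*=-2.7853
Stable set (-2.7853, 0).

(-2.7853, 0).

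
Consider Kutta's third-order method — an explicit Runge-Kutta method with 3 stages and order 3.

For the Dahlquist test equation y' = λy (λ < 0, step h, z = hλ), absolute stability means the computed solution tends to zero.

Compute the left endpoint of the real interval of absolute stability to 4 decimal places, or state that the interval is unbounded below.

z* = -2.5127.

On y'=λy, z=hλ:
  order 3, 3-stage ⇒ R(z)=1+z+z^2/2+z^3/6
  (e.g. R(-1.27)=0.19505, |R|=0.19505)

Find x<0 with |R(x)|<1.
x=-1.27: |R|=0.1951
|R(-1.27)|=0.1951 |R(-1.25)|=0.2057 |R(-0.53)|=0.5856
Bisect:
  x_lo=-3.1396 |R|=2.3689  x_hi=-0.1209 |R|=0.8861
  mid=-1.63024 |R|=0.02351 →hi
  mid=-2.38491 |R|=0.80182 →hi
  mid=-2.76225 |R|=1.45990 →lo
  mid=-2.57358 |R|=1.10286 →lo
  mid=-2.47924 |R|=0.94576 →hi
  mid=-2.52641 |R|=1.02261 →lo
  mid=-2.50283 |R|=0.98377 →hi
  mid=-2.51462 |R|=1.00308 →lo
  mid=-2.50872 |R|=0.99340 →hi
  mid=-2.51167 |R|=0.99823 →hi
  ...
  [-2.51278,-2.51259] ⇒ x*=-2.5127
So |R|<1 on (-2.5127, 0).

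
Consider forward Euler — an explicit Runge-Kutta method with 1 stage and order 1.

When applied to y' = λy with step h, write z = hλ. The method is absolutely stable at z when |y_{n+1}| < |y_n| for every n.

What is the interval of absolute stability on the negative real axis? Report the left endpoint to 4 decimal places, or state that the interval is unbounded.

On y'=λy, z=hλ:
  order 1, 1-stage ⇒ R(z)=1+z
  (e.g. R(-0.65)=0.35000, |R|=0.35000)

Solve |R(x)|<1 on ℝ⁻.
x=-0.65: |R|=0.3500
|R(-2.36)|=1.3600 |R(-1.88)|=0.8800 |R(-0.62)|=0.3800
Bisect:
  x_lo=-2.4142 |R|=1.4142  x_hi=-0.3652 |R|=0.6348
  mid=-1.38972 |R|=0.38972 →hi
  mid=-1.90197 |R|=0.90197 →hi
  mid=-2.15809 |R|=1.15809 →lo
  mid=-2.03003 |R|=1.03003 →lo
  mid=-1.96600 |R|=0.96600 →hi
  mid=-1.99801 |R|=0.99801 →hi
  mid=-2.01402 |R|=1.01402 →lo
  ...
  [-2.00002,-1.99989] ⇒ x*=-2.0000
So |R|<1 on (-2.0000, 0).

(-2.0000, 0).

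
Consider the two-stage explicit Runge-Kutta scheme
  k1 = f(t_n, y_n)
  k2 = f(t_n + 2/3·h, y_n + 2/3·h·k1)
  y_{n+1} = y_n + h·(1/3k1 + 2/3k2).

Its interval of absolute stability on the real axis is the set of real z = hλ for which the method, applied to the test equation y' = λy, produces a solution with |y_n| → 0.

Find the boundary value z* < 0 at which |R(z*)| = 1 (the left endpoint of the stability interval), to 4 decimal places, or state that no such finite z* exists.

left endpoint -2.2500.

Set f=λy, z=hλ:
  k1=λy_n ⇒ h·k1=z·y_n;  k2=λ(1+2/3z)y_n ⇒ h·k2=z(1+2/3z)y_n
  y_{n+1}/y_n = 1 + 1/3z + 2/3z(1+2/3z) = 1 + z + 4/9z²
  ⇒ R(z) = 1 + z + 4/9z².

Need |R(x)|<1, x<0.
x=-1.37: |R|=0.4642
R=1: x+4/9x²=0 ⇒ x=−9/4=-2.2500; min R=1−1/(4·4/9)=0.4375>−1
Confirm numerically:
  x=-1.746: |R|=0.60890 <1
  x=-1.717: |R|=0.59326 <1
  x=-1.417: |R|=0.47540 <1
  x=-2.695: |R|=1.53301 >1
  x=-2.428: |R|=1.19208 >1
Stable set (-2.2500, 0).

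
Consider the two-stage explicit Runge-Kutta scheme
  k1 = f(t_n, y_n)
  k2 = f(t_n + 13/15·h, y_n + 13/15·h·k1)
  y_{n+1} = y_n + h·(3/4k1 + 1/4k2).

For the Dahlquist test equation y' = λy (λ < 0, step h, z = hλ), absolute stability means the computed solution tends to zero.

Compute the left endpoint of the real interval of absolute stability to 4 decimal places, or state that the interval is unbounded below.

left endpoint -4.6154.

Set f=λy, z=hλ:
  k1=λy_n ⇒ h·k1=z·y_n;  k2=λ(1+13/15z)y_n ⇒ h·k2=z(1+13/15z)y_n
  y_{n+1}/y_n = 1 + 3/4z + 1/4z(1+13/15z) = 1 + z + 13/60z²
  so R(z) = 1 + z + 13/60z².

Solve |R(x)|<1 on ℝ⁻.
x=-0.98: |R|=0.2281
R=1: x+13/60x²=0 ⇒ x=−60/13=-4.6154; min R=1−1/(4·13/60)=-0.1538>−1
Confirm numerically:
  x=-3.491: |R|=0.14953 <1
  x=-3.148: |R|=0.00085 <1
  x=-2.699: |R|=0.12067 <1
  x=-2.148: |R|=0.14832 <1
  x=-4.968: |R|=1.37956 >1
  x=-4.679: |R|=1.06449 >1
Stable set (-4.6154, 0).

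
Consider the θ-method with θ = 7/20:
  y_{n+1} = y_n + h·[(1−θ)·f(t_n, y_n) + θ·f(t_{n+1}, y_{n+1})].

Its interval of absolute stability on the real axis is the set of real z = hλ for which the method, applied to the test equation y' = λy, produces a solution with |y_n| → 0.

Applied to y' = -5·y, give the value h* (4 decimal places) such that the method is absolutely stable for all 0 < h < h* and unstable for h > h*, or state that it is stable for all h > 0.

(-6.6667,0); λ=-5 ⇒ h* = (20/3)/5 = 1.3333.

On y'=λy, z=hλ:
  y_{n+1} = y_n + z·[13/20·y_n + 7/20·y_{n+1}] ⇒ (1 − 7/20z)y_{n+1} = (1 + 13/20z)y_n
  R(z) = (1 + 13/20z)/(1 − 7/20z).

Solve |R(x)|<1 on ℝ⁻.
x=-0.69: |R|=0.4442
R=−1: 1+13/20x = −1+7/20x ⇒ -3/10x=2 ⇒ x=2/(-3/10)=-6.6667
Confirm numerically:
  x=-6.292: |R|=0.96490 <1
  x=-5.111: |R|=0.83266 <1
  x=-5.063: |R|=0.82645 <1
  x=-4.216: |R|=0.70302 <1
  x=-7.104: |R|=1.03763 >1
  x=-6.739: |R|=1.00646 >1
Interval (-6.6667, 0).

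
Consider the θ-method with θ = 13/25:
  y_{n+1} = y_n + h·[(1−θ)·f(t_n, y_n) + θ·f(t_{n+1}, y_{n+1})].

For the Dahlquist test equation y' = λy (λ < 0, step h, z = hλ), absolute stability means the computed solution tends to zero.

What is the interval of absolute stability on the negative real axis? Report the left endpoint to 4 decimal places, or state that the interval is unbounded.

Test eqn y'=λy, z=hλ:
  y_{n+1} = y_n + z·[12/25·y_n + 13/25·y_{n+1}] ⇒ (1 − 13/25z)y_{n+1} = (1 + 12/25z)y_n
  ⇒ R(z) = (1 + 12/25z)/(1 − 13/25z).

Solve |R(x)|<1 on ℝ⁻.
x=-1.51: |R|=0.1542
x=-2: |R|=0.0196
x=-10: |R|=0.6129
x=-100: |R|=0.8868
θ=13/25≥1/2 ⇒ |1+12/25x|<|1−13/25x| ∀x<0 ⇒ interval (−∞,0).

unbounded; (−∞, 0).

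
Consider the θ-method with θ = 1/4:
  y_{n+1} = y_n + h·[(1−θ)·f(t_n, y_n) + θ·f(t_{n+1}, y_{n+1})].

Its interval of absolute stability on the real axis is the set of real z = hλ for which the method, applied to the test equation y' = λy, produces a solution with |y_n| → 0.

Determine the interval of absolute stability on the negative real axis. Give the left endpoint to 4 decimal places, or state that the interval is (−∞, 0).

(-4.0000, 0).

Set f=λy, z=hλ:
  y_{n+1} = y_n + z·[3/4·y_n + 1/4·y_{n+1}] ⇒ (1 − 1/4z)y_{n+1} = (1 + 3/4z)y_n
  ⇒ R(z) = (1 + 3/4z)/(1 − 1/4z).

Solve |R(x)|<1 on ℝ⁻.
x=-0.74: |R|=0.3755
R=−1: 1+3/4x = −1+1/4x ⇒ -1/2x=2 ⇒ x=2/(-1/2)=-4.0000
Confirm numerically:
  x=-3.111: |R|=0.74996 <1
  x=-2.849: |R|=0.66389 <1
  x=-2.441: |R|=0.51591 <1
  x=-4.581: |R|=1.13542 >1
  x=-4.478: |R|=1.11276 >1
Stable set (-4.0000, 0).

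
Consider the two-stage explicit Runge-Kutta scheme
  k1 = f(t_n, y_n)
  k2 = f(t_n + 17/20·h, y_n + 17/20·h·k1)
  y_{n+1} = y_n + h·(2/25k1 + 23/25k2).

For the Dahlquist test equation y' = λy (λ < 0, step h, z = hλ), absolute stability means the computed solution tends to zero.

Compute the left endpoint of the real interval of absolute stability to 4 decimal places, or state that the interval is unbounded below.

z* = -1.2788.

Test eqn y'=λy, z=hλ:
  k1=λy_n ⇒ h·k1=z·y_n;  k2=λ(1+17/20z)y_n ⇒ h·k2=z(1+17/20z)y_n
  y_{n+1}/y_n = 1 + 2/25z + 23/25z(1+17/20z) = 1 + z + 391/500z²
  R(z) = 1 + z + 391/500z².

Need |R(x)|<1, x<0.
x=-1.28: |R|=1.0012
R=1: x+391/500x²=0 ⇒ x=−500/391=-1.2788; min R=1−1/(4·391/500)=0.6803>−1
Confirm numerically:
  x=-1.213: |R|=0.93761 <1
  x=-1.050: |R|=0.81216 <1
  x=-0.829: |R|=0.70842 <1
  x=-0.754: |R|=0.69058 <1
  x=-1.856: |R|=1.83778 >1
  x=-1.793: |R|=1.72101 >1
So |R|<1 on (-1.2788, 0).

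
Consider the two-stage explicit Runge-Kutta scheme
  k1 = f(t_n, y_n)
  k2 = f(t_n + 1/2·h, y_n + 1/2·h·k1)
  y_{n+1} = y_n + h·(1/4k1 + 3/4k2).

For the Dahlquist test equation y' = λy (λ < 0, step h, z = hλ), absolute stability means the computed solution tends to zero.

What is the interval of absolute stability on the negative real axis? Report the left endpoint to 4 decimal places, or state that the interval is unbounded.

On y'=λy, z=hλ:
  k1=λy_n ⇒ h·k1=z·y_n;  k2=λ(1+1/2z)y_n ⇒ h·k2=z(1+1/2z)y_n
  y_{n+1}/y_n = 1 + 1/4z + 3/4z(1+1/2z) = 1 + z + 3/8z²
  Hence R(z) = 1 + z + 3/8z².

Solve |R(x)|<1 on ℝ⁻.
x=-0.91: |R|=0.4005
R=1: x+3/8x²=0 ⇒ x=−8/3=-2.6667; min R=1−1/(4·3/8)=0.3333>−1
Confirm numerically:
  x=-1.937: |R|=0.46999 <1
  x=-1.657: |R|=0.37262 <1
  x=-1.653: |R|=0.37165 <1
  x=-3.136: |R|=1.55194 >1
  x=-2.797: |R|=1.13670 >1
Interval (-2.6667, 0).

z∈(-2.6667,0).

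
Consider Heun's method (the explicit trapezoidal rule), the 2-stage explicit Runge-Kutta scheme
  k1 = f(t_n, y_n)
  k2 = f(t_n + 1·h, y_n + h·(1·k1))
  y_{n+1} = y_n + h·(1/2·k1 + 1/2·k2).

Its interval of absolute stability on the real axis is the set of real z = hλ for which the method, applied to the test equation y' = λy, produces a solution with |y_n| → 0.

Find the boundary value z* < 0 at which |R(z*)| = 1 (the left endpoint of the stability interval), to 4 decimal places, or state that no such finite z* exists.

On y'=λy, z=hλ:
  order 2, 2-stage ⇒ R(z)=1+z+z^2/2
  (e.g. R(-0.43)=0.66245, |R|=0.66245)

Solve |R(x)|<1 on ℝ⁻.
x=-0.43: |R|=0.6624
|R(-0.95)|=0.5012 |R(-0.71)|=0.5421 |R(-0.53)|=0.6104
Bisect:
  x_lo=-2.4761 |R|=1.5895  x_hi=-0.1354 |R|=0.8738
  mid=-1.30577 |R|=0.54675 →hi
  mid=-1.89095 |R|=0.89690 →hi
  mid=-2.18354 |R|=1.20038 →lo
  mid=-2.03725 |R|=1.03794 →lo
  mid=-1.96410 |R|=0.96474 →hi
  mid=-2.00067 |R|=1.00067 →lo
  mid=-1.98238 |R|=0.98254 →hi
  mid=-1.99153 |R|=0.99156 →hi
  mid=-1.99610 |R|=0.99611 →hi
  ...
  [-2.00010,-1.99996] ⇒ x*=-2.0000
Stable set (-2.0000, 0).

z* = -2.0000.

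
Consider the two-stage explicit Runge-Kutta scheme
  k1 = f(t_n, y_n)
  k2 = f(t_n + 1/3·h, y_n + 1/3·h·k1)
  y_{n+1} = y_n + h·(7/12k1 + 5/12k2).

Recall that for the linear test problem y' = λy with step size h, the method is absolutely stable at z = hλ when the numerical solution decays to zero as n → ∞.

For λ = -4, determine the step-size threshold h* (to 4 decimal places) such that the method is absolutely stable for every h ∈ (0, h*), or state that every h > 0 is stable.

Set f=λy, z=hλ:
  k1=λy_n ⇒ h·k1=z·y_n;  k2=λ(1+1/3z)y_n ⇒ h·k2=z(1+1/3z)y_n
  y_{n+1}/y_n = 1 + 7/12z + 5/12z(1+1/3z) = 1 + z + 5/36z²
  ⇒ R(z) = 1 + z + 5/36z².

Boundary: |R(x)|=1, x<0.
x=-1.1: |R|=0.0681
R=1: x+5/36x²=0 ⇒ x=−36/5=-7.2000; min R=1−1/(4·5/36)=-0.8000>−1
Confirm numerically:
  x=-6.777: |R|=0.60185 <1
  x=-4.549: |R|=0.67492 <1
  x=-4.389: |R|=0.71354 <1
  x=-4.160: |R|=0.75644 <1
  x=-7.608: |R|=1.43112 >1
  x=-7.523: |R|=1.33749 >1
  x=-7.247: |R|=1.04731 >1
Stable set (-7.2000, 0).

(-7.2000,0); λ=-4 ⇒ h* = (36/5)/4 = 1.8000.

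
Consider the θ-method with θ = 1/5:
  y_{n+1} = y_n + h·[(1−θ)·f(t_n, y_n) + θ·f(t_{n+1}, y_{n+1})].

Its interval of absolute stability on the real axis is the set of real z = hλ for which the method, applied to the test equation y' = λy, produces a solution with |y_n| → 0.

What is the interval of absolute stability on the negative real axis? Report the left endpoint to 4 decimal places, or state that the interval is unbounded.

z∈(-3.3333,0).

With y'=λy (z=hλ):
  y_{n+1} = y_n + z·[4/5·y_n + 1/5·y_{n+1}] ⇒ (1 − 1/5z)y_{n+1} = (1 + 4/5z)y_n
  Hence R(z) = (1 + 4/5z)/(1 − 1/5z).

Solve |R(x)|<1 on ℝ⁻.
x=-0.61: |R|=0.4563
R=−1: 1+4/5x = −1+1/5x ⇒ -3/5x=2 ⇒ x=2/(-3/5)=-3.3333
Confirm numerically:
  x=-2.700: |R|=0.75325 <1
  x=-2.619: |R|=0.71873 <1
  x=-1.442: |R|=0.11922 <1
  x=-3.917: |R|=1.19637 >1
  x=-3.830: |R|=1.16874 >1
Stable set (-3.3333, 0).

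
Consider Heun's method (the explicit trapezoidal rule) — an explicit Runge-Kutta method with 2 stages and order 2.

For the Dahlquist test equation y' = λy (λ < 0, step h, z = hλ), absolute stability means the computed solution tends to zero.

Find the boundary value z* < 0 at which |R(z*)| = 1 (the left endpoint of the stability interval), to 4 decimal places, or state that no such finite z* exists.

With y'=λy (z=hλ):
  order 2, 2-stage ⇒ R(z)=1+z+z^2/2
  (e.g. R(-1.36)=0.56480, |R|=0.56480)

Solve |R(x)|<1 on ℝ⁻.
x=-1.36: |R|=0.5648
|R(-1.54)|=0.6458 |R(-0.82)|=0.5162 |R(-0.71)|=0.5421
Bisect:
  x_lo=-2.5001 |R|=1.6252  x_hi=-0.3512 |R|=0.7105
  mid=-1.42564 |R|=0.59058 →hi
  mid=-1.96287 |R|=0.96356 →hi
  mid=-2.23149 |R|=1.25828 →lo
  mid=-2.09718 |R|=1.10190 →lo
  mid=-2.03002 |R|=1.03048 →lo
  mid=-1.99645 |R|=0.99645 →hi
  mid=-2.01324 |R|=1.01332 →lo
  ...
  [-2.00012,-1.99999] ⇒ x*=-2.0000
Interval (-2.0000, 0).

left endpoint -2.0000.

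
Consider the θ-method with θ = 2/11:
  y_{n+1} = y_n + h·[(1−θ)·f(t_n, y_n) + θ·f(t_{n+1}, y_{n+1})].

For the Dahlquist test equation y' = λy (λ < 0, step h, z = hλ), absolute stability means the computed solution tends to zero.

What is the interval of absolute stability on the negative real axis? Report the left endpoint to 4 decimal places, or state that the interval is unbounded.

With y'=λy (z=hλ):
  y_{n+1} = y_n + z·[9/11·y_n + 2/11·y_{n+1}] ⇒ (1 − 2/11z)y_{n+1} = (1 + 9/11z)y_n
  R(z) = (1 + 9/11z)/(1 − 2/11z).

Need |R(x)|<1, x<0.
x=-0.94: |R|=0.1972
R=−1: 1+9/11x = −1+2/11x ⇒ -7/11x=2 ⇒ x=2/(-7/11)=-3.1429
Confirm numerically:
  x=-2.708: |R|=0.81457 <1
  x=-1.804: |R|=0.35843 <1
  x=-1.317: |R|=0.06256 <1
  x=-3.538: |R|=1.15302 >1
  x=-3.467: |R|=1.12652 >1
  x=-3.429: |R|=1.11216 >1
So |R|<1 on (-3.1429, 0).

(-3.1429, 0).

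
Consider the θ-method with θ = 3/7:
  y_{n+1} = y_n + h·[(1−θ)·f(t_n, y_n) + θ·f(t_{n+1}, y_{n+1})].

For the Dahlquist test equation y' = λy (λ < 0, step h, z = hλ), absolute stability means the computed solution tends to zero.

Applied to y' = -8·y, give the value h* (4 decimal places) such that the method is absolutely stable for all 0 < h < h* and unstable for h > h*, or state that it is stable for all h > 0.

(-14.0000,0); λ=-8 ⇒ h* = (14)/8 = 1.7500.

Set f=λy, z=hλ:
  y_{n+1} = y_n + z·[4/7·y_n + 3/7·y_{n+1}] ⇒ (1 − 3/7z)y_{n+1} = (1 + 4/7z)y_n
  so R(z) = (1 + 4/7z)/(1 − 3/7z).

Need |R(x)|<1, x<0.
x=-0.89: |R|=0.3557
R=−1: 1+4/7x = −1+3/7x ⇒ -1/7x=2 ⇒ x=2/(-1/7)=-14.0000
Confirm numerically:
  x=-12.888: |R|=0.97565 <1
  x=-12.149: |R|=0.95740 <1
  x=-10.291: |R|=0.90207 <1
  x=-14.519: |R|=1.01027 >1
  x=-14.478: |R|=1.00948 >1
Stable set (-14.0000, 0).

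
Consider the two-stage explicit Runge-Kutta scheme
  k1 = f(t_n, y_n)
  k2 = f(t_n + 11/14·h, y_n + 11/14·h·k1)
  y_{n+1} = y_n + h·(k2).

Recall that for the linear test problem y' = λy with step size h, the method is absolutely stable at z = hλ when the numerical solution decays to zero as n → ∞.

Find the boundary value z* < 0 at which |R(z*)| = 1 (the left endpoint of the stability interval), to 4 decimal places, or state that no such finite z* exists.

Set f=λy, z=hλ:
  k1=λy_n ⇒ h·k1=z·y_n;  k2=λ(1+11/14z)y_n ⇒ h·k2=z(1+11/14z)y_n
  y_{n+1}/y_n = 1 + z(1+11/14z) = 1 + z + 11/14z²
  R(z) = 1 + z + 11/14z².

Boundary: |R(x)|=1, x<0.
x=-0.9: |R|=0.7364
R=1: x+11/14x²=0 ⇒ x=−14/11=-1.2727; min R=1−1/(4·11/14)=0.6818>−1
Confirm numerically:
  x=-1.133: |R|=0.87561 <1
  x=-1.104: |R|=0.85364 <1
  x=-0.726: |R|=0.68813 <1
  x=-0.626: |R|=0.68190 <1
  x=-1.533: |R|=1.31350 >1
  x=-1.447: |R|=1.19814 >1
Stable set (-1.2727, 0).

z* = -1.2727.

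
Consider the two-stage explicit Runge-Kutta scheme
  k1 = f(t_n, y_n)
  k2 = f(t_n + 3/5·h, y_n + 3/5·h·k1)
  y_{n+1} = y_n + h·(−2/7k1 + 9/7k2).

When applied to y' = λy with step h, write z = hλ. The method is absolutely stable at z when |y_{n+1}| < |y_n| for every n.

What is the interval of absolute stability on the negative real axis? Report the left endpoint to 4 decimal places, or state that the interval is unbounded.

Test eqn y'=λy, z=hλ:
  k1=λy_n ⇒ h·k1=z·y_n;  k2=λ(1+3/5z)y_n ⇒ h·k2=z(1+3/5z)y_n
  y_{n+1}/y_n = 1 − 2/7z + 9/7z(1+3/5z) = 1 + z + 27/35z²
  so R(z) = 1 + z + 27/35z².

Boundary: |R(x)|=1, x<0.
x=-1.21: |R|=0.9194
R=1: x+27/35x²=0 ⇒ x=−35/27=-1.2963; min R=1−1/(4·27/35)=0.6759>−1
Confirm numerically:
  x=-1.222: |R|=0.92996 <1
  x=-1.197: |R|=0.90831 <1
  x=-0.949: |R|=0.74575 <1
  x=-1.707: |R|=1.54083 >1
  x=-1.578: |R|=1.34292 >1
Stable set (-1.2963, 0).

z∈(-1.2963,0).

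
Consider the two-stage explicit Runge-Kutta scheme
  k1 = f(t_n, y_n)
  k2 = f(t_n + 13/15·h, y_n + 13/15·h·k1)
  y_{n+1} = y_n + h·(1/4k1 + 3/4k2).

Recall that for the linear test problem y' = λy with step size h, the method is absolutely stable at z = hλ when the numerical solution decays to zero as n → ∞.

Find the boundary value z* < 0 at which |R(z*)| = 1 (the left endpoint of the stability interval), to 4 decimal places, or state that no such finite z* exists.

z* = -1.5385.

Test eqn y'=λy, z=hλ:
  k1=λy_n ⇒ h·k1=z·y_n;  k2=λ(1+13/15z)y_n ⇒ h·k2=z(1+13/15z)y_n
  y_{n+1}/y_n = 1 + 1/4z + 3/4z(1+13/15z) = 1 + z + 13/20z²
  Hence R(z) = 1 + z + 13/20z².

Solve |R(x)|<1 on ℝ⁻.
x=-1.35: |R|=0.8346
R=1: x+13/20x²=0 ⇒ x=−20/13=-1.5385; min R=1−1/(4·13/20)=0.6154>−1
Confirm numerically:
  x=-1.348: |R|=0.83312 <1
  x=-1.006: |R|=0.65182 <1
  x=-0.693: |R|=0.61916 <1
  x=-0.621: |R|=0.62967 <1
  x=-2.071: |R|=1.71688 >1
  x=-1.621: |R|=1.08697 >1
So |R|<1 on (-1.5385, 0).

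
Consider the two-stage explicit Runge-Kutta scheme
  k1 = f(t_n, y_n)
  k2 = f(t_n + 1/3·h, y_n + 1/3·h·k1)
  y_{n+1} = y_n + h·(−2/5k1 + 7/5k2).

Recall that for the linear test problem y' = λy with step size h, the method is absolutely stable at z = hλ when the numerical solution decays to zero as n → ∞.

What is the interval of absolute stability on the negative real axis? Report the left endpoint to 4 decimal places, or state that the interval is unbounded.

With y'=λy (z=hλ):
  k1=λy_n ⇒ h·k1=z·y_n;  k2=λ(1+1/3z)y_n ⇒ h·k2=z(1+1/3z)y_n
  y_{n+1}/y_n = 1 − 2/5z + 7/5z(1+1/3z) = 1 + z + 7/15z²
  ⇒ R(z) = 1 + z + 7/15z².

Boundary: |R(x)|=1, x<0.
x=-1.7: |R|=0.6487
R=1: x+7/15x²=0 ⇒ x=−15/7=-2.1429; min R=1−1/(4·7/15)=0.4643>−1
Confirm numerically:
  x=-2.079: |R|=0.93805 <1
  x=-1.469: |R|=0.53805 <1
  x=-1.226: |R|=0.47544 <1
  x=-2.401: |R|=1.28924 >1
  x=-2.335: |R|=1.20937 >1
  x=-2.313: |R|=1.18365 >1
Interval (-2.1429, 0).

(-2.1429, 0).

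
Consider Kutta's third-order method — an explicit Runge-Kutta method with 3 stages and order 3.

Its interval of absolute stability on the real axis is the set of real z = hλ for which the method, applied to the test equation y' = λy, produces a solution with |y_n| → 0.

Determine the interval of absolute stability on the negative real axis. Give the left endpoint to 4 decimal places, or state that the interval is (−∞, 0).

(-2.5127, 0).

With y'=λy (z=hλ):
  order 3, 3-stage ⇒ R(z)=1+z+z^2/2+z^3/6
  (e.g. R(-0.48)=0.61677, |R|=0.61677)

Solve |R(x)|<1 on ℝ⁻.
x=-0.48: |R|=0.6168
|R(-2.53)|=1.0286 |R(-2.18)|=0.5305 |R(-0.54)|=0.5796
Bisect:
  x_lo=-3.2252 |R|=2.6157  x_hi=-0.1519 |R|=0.8591
  mid=-1.68854 |R|=0.06534 →hi
  mid=-2.45688 |R|=0.91048 →hi
  mid=-2.84105 |R|=1.62722 →lo
  mid=-2.64897 |R|=1.23843 →lo
  mid=-2.55292 |R|=1.06729 →lo
  mid=-2.50490 |R|=0.98715 →hi
  mid=-2.52891 |R|=1.02678 →lo
  ...
  [-2.51278,-2.51259] ⇒ x*=-2.5127
So |R|<1 on (-2.5127, 0).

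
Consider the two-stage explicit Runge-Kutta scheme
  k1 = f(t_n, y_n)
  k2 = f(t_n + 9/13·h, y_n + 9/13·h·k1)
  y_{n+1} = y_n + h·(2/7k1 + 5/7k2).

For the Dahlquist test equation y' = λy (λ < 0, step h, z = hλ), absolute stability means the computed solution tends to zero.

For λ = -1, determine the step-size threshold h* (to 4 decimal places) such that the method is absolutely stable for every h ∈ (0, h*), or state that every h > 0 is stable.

Test eqn y'=λy, z=hλ:
  k1=λy_n ⇒ h·k1=z·y_n;  k2=λ(1+9/13z)y_n ⇒ h·k2=z(1+9/13z)y_n
  y_{n+1}/y_n = 1 + 2/7z + 5/7z(1+9/13z) = 1 + z + 45/91z²
  so R(z) = 1 + z + 45/91z².

Need |R(x)|<1, x<0.
x=-0.39: |R|=0.6852
R=1: x+45/91x²=0 ⇒ x=−91/45=-2.0222; min R=1−1/(4·45/91)=0.4944>−1
Confirm numerically:
  x=-1.758: |R|=0.77030 <1
  x=-1.291: |R|=0.53318 <1
  x=-0.962: |R|=0.49564 <1
  x=-0.913: |R|=0.49920 <1
  x=-2.543: |R|=1.65489 >1
  x=-2.250: |R|=1.25343 >1
  x=-2.140: |R|=1.12464 >1
Interval (-2.0222, 0).

(-2.0222,0); λ=-1 ⇒ h* = (91/45)/1 = 2.0222.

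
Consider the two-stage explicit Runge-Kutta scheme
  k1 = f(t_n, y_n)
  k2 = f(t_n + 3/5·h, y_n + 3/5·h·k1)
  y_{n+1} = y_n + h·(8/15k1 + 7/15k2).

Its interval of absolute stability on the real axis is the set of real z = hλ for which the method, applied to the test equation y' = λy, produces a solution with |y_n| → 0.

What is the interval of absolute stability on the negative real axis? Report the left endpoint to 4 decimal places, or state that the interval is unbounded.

With y'=λy (z=hλ):
  k1=λy_n ⇒ h·k1=z·y_n;  k2=λ(1+3/5z)y_n ⇒ h·k2=z(1+3/5z)y_n
  y_{n+1}/y_n = 1 + 8/15z + 7/15z(1+3/5z) = 1 + z + 7/25z²
  so R(z) = 1 + z + 7/25z².

Need |R(x)|<1, x<0.
x=-1.02: |R|=0.2713
R=1: x+7/25x²=0 ⇒ x=−25/7=-3.5714; min R=1−1/(4·7/25)=0.1071>−1
Confirm numerically:
  x=-3.137: |R|=0.61842 <1
  x=-2.599: |R|=0.29234 <1
  x=-2.006: |R|=0.12073 <1
  x=-1.518: |R|=0.12721 <1
  x=-3.915: |R|=1.37662 >1
  x=-3.731: |R|=1.16670 >1
So |R|<1 on (-3.5714, 0).

z∈(-3.5714,0).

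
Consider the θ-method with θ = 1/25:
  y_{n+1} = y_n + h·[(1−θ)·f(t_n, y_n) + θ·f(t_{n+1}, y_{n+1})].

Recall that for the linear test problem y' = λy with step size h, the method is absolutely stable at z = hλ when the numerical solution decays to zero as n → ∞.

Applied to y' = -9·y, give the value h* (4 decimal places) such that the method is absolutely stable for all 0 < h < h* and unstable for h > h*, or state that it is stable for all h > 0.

(-2.1739,0); λ=-9 ⇒ h* = (50/23)/9 = 0.2415.

Set f=λy, z=hλ:
  y_{n+1} = y_n + z·[24/25·y_n + 1/25·y_{n+1}] ⇒ (1 − 1/25z)y_{n+1} = (1 + 24/25z)y_n
  R(z) = (1 + 24/25z)/(1 − 1/25z).

Solve |R(x)|<1 on ℝ⁻.
x=-1.32: |R|=0.2538
R=−1: 1+24/25x = −1+1/25x ⇒ -23/25x=2 ⇒ x=2/(-23/25)=-2.1739
Confirm numerically:
  x=-2.129: |R|=0.96192 <1
  x=-1.818: |R|=0.69476 <1
  x=-0.899: |R|=0.13221 <1
  x=-2.749: |R|=1.47667 >1
  x=-2.471: |R|=1.24874 >1
  x=-2.430: |R|=1.21473 >1
Stable set (-2.1739, 0).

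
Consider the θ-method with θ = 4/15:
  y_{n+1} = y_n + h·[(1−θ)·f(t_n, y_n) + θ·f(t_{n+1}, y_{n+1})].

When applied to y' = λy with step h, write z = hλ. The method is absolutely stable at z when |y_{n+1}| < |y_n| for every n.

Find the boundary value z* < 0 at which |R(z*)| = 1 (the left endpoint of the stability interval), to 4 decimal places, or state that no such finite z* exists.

left endpoint -4.2857.

With y'=λy (z=hλ):
  y_{n+1} = y_n + z·[11/15·y_n + 4/15·y_{n+1}] ⇒ (1 − 4/15z)y_{n+1} = (1 + 11/15z)y_n
  R(z) = (1 + 11/15z)/(1 − 4/15z).

Boundary: |R(x)|=1, x<0.
x=-1.28: |R|=0.0457
R=−1: 1+11/15x = −1+4/15x ⇒ -7/15x=2 ⇒ x=2/(-7/15)=-4.2857
Confirm numerically:
  x=-2.738: |R|=0.58254 <1
  x=-2.328: |R|=0.43633 <1
  x=-2.253: |R|=0.40742 <1
  x=-4.851: |R|=1.11502 >1
  x=-4.437: |R|=1.03234 >1
Interval (-4.2857, 0).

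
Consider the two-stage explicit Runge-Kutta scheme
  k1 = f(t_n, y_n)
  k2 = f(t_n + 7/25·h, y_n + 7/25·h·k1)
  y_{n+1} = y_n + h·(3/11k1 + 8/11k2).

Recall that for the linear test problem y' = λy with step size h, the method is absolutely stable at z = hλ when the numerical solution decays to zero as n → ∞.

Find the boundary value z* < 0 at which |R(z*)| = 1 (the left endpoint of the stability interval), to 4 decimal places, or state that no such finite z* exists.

Set f=λy, z=hλ:
  k1=λy_n ⇒ h·k1=z·y_n;  k2=λ(1+7/25z)y_n ⇒ h·k2=z(1+7/25z)y_n
  y_{n+1}/y_n = 1 + 3/11z + 8/11z(1+7/25z) = 1 + z + 56/275z²
  so R(z) = 1 + z + 56/275z².

Solve |R(x)|<1 on ℝ⁻.
x=-1.34: |R|=0.0256
R=1: x+56/275x²=0 ⇒ x=−275/56=-4.9107; min R=1−1/(4·56/275)=-0.2277>−1
Confirm numerically:
  x=-4.776: |R|=0.86898 <1
  x=-3.216: |R|=0.10986 <1
  x=-3.112: |R|=0.13987 <1
  x=-2.327: |R|=0.22432 <1
  x=-5.276: |R|=1.39246 >1
  x=-4.952: |R|=1.04163 >1
Interval (-4.9107, 0).

left endpoint -4.9107.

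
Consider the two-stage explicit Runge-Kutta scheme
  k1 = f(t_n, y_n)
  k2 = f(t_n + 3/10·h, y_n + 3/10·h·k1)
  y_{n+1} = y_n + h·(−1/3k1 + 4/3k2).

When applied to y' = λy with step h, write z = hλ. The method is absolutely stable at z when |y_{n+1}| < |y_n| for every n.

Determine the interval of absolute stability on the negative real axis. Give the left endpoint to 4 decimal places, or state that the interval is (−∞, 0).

(-2.5000, 0).

On y'=λy, z=hλ:
  k1=λy_n ⇒ h·k1=z·y_n;  k2=λ(1+3/10z)y_n ⇒ h·k2=z(1+3/10z)y_n
  y_{n+1}/y_n = 1 − 1/3z + 4/3z(1+3/10z) = 1 + z + 2/5z²
  ⇒ R(z) = 1 + z + 2/5z².

Find x<0 with |R(x)|<1.
x=-1.49: |R|=0.3980
R=1: x+2/5x²=0 ⇒ x=−5/2=-2.5000; min R=1−1/(4·2/5)=0.3750>−1
Confirm numerically:
  x=-1.913: |R|=0.55083 <1
  x=-1.912: |R|=0.55030 <1
  x=-1.812: |R|=0.50134 <1
  x=-1.267: |R|=0.37512 <1
  x=-2.559: |R|=1.06039 >1
  x=-2.548: |R|=1.04892 >1
So |R|<1 on (-2.5000, 0).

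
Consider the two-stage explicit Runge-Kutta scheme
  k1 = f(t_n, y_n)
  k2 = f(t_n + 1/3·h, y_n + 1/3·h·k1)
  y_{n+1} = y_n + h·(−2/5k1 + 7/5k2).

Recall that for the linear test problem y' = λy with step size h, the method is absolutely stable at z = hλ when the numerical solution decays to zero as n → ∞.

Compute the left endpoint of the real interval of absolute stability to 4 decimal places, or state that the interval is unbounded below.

Set f=λy, z=hλ:
  k1=λy_n ⇒ h·k1=z·y_n;  k2=λ(1+1/3z)y_n ⇒ h·k2=z(1+1/3z)y_n
  y_{n+1}/y_n = 1 − 2/5z + 7/5z(1+1/3z) = 1 + z + 7/15z²
  ⇒ R(z) = 1 + z + 7/15z².

Find x<0 with |R(x)|<1.
x=-1.41: |R|=0.5178
R=1: x+7/15x²=0 ⇒ x=−15/7=-2.1429; min R=1−1/(4·7/15)=0.4643>−1
Confirm numerically:
  x=-1.846: |R|=0.74427 <1
  x=-1.438: |R|=0.52699 <1
  x=-1.294: |R|=0.48740 <1
  x=-2.677: |R|=1.66729 >1
  x=-2.440: |R|=1.33835 >1
  x=-2.191: |R|=1.04922 >1
So |R|<1 on (-2.1429, 0).

left endpoint -2.1429.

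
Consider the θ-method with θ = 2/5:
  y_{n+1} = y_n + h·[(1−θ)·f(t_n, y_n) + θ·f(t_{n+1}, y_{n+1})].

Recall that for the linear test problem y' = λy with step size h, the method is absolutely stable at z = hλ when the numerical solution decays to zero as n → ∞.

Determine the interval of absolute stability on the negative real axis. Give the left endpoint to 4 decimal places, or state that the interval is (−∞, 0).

With y'=λy (z=hλ):
  y_{n+1} = y_n + z·[3/5·y_n + 2/5·y_{n+1}] ⇒ (1 − 2/5z)y_{n+1} = (1 + 3/5z)y_n
  ⇒ R(z) = (1 + 3/5z)/(1 − 2/5z).

Solve |R(x)|<1 on ℝ⁻.
x=-0.96: |R|=0.3064
R=−1: 1+3/5x = −1+2/5x ⇒ -1/5x=2 ⇒ x=2/(-1/5)=-10.0000
Confirm numerically:
  x=-9.306: |R|=0.97061 <1
  x=-7.232: |R|=0.85779 <1
  x=-6.040: |R|=0.76815 <1
  x=-10.303: |R|=1.01183 >1
  x=-10.135: |R|=1.00534 >1
Stable set (-10.0000, 0).

(-10.0000, 0).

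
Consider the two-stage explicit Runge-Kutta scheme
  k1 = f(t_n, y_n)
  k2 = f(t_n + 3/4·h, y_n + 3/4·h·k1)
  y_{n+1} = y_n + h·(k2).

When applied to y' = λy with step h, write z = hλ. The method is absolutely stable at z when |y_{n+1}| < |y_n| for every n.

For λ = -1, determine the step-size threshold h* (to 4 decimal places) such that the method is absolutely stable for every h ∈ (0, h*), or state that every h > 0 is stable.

(-1.3333,0); λ=-1 ⇒ h* = (4/3)/1 = 1.3333.

With y'=λy (z=hλ):
  k1=λy_n ⇒ h·k1=z·y_n;  k2=λ(1+3/4z)y_n ⇒ h·k2=z(1+3/4z)y_n
  y_{n+1}/y_n = 1 + z(1+3/4z) = 1 + z + 3/4z²
  ⇒ R(z) = 1 + z + 3/4z².

Need |R(x)|<1, x<0.
x=-1.56: |R|=1.2652
R=1: x+3/4x²=0 ⇒ x=−4/3=-1.3333; min R=1−1/(4·3/4)=0.6667>−1
Confirm numerically:
  x=-1.099: |R|=0.80685 <1
  x=-0.870: |R|=0.69768 <1
  x=-0.736: |R|=0.67027 <1
  x=-1.508: |R|=1.19755 >1
  x=-1.423: |R|=1.09570 >1
Stable set (-1.3333, 0).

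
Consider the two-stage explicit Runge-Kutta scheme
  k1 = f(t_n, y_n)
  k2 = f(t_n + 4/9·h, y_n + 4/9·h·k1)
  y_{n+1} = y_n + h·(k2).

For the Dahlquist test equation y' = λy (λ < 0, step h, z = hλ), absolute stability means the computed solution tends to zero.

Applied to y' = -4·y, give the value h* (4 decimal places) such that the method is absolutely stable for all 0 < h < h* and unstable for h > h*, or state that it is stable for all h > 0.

Set f=λy, z=hλ:
  k1=λy_n ⇒ h·k1=z·y_n;  k2=λ(1+4/9z)y_n ⇒ h·k2=z(1+4/9z)y_n
  y_{n+1}/y_n = 1 + z(1+4/9z) = 1 + z + 4/9z²
  Hence R(z) = 1 + z + 4/9z².

Boundary: |R(x)|=1, x<0.
x=-1.47: |R|=0.4904
R=1: x+4/9x²=0 ⇒ x=−9/4=-2.2500; min R=1−1/(4·4/9)=0.4375>−1
Confirm numerically:
  x=-1.509: |R|=0.50304 <1
  x=-1.101: |R|=0.43776 <1
  x=-1.006: |R|=0.44379 <1
  x=-0.979: |R|=0.44697 <1
  x=-2.713: |R|=1.55828 >1
  x=-2.608: |R|=1.41496 >1
Stable set (-2.2500, 0).

(-2.2500,0); λ=-4 ⇒ h* = (9/4)/4 = 0.5625.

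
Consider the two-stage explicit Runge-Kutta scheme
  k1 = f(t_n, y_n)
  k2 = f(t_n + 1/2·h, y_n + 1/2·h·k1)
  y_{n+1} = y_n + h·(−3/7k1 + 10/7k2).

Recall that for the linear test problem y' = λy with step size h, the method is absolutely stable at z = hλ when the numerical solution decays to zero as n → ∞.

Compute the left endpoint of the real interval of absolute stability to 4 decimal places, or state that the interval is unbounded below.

On y'=λy, z=hλ:
  k1=λy_n ⇒ h·k1=z·y_n;  k2=λ(1+1/2z)y_n ⇒ h·k2=z(1+1/2z)y_n
  y_{n+1}/y_n = 1 − 3/7z + 10/7z(1+1/2z) = 1 + z + 5/7z²
  R(z) = 1 + z + 5/7z².

Find x<0 with |R(x)|<1.
x=-1.63: |R|=1.2678
R=1: x+5/7x²=0 ⇒ x=−7/5=-1.4000; min R=1−1/(4·5/7)=0.6500>−1
Confirm numerically:
  x=-0.852: |R|=0.66650 <1
  x=-0.759: |R|=0.65249 <1
  x=-0.672: |R|=0.65056 <1
  x=-0.636: |R|=0.65293 <1
  x=-1.895: |R|=1.67002 >1
  x=-1.869: |R|=1.62611 >1
  x=-1.790: |R|=1.49864 >1
So |R|<1 on (-1.4000, 0).

left endpoint -1.4000.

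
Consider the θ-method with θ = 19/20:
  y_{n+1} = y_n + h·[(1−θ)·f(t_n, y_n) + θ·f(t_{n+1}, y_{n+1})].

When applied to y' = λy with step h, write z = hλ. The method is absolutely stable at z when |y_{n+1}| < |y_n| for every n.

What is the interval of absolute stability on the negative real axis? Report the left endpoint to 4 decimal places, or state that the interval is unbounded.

interval (−∞, 0).

Set f=λy, z=hλ:
  y_{n+1} = y_n + z·[1/20·y_n + 19/20·y_{n+1}] ⇒ (1 − 19/20z)y_{n+1} = (1 + 1/20z)y_n
  R(z) = (1 + 1/20z)/(1 − 19/20z).

Find x<0 with |R(x)|<1.
x=-1.32: |R|=0.4144
x=-2: |R|=0.3103
x=-10: |R|=0.0476
x=-100: |R|=0.0417
θ=19/20≥1/2 ⇒ |1+1/20x|<|1−19/20x| ∀x<0 ⇒ stable on all of ℝ⁻.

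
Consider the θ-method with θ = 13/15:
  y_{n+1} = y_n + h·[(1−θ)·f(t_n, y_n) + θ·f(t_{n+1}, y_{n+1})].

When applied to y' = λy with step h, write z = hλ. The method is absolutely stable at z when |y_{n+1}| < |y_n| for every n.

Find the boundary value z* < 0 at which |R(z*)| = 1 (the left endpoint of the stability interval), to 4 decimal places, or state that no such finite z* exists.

unbounded; (−∞, 0).

With y'=λy (z=hλ):
  y_{n+1} = y_n + z·[2/15·y_n + 13/15·y_{n+1}] ⇒ (1 − 13/15z)y_{n+1} = (1 + 2/15z)y_n
  so R(z) = (1 + 2/15z)/(1 − 13/15z).

Find x<0 with |R(x)|<1.
x=-0.44: |R|=0.6815
x=-2: |R|=0.2683
x=-10: |R|=0.0345
x=-100: |R|=0.1407
θ=13/15≥1/2 ⇒ |1+2/15x|<|1−13/15x| ∀x<0 ⇒ unbounded interval.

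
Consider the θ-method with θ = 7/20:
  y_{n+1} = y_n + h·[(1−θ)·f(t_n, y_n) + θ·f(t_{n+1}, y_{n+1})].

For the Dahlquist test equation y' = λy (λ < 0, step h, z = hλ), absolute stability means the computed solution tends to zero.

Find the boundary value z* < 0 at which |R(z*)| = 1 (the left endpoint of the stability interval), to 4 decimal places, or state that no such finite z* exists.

z* = -6.6667.

Test eqn y'=λy, z=hλ:
  y_{n+1} = y_n + z·[13/20·y_n + 7/20·y_{n+1}] ⇒ (1 − 7/20z)y_{n+1} = (1 + 13/20z)y_n
  Hence R(z) = (1 + 13/20z)/(1 − 7/20z).

Solve |R(x)|<1 on ℝ⁻.
x=-1.53: |R|=0.0036
R=−1: 1+13/20x = −1+7/20x ⇒ -3/10x=2 ⇒ x=2/(-3/10)=-6.6667
Confirm numerically:
  x=-6.009: |R|=0.93642 <1
  x=-5.370: |R|=0.86491 <1
  x=-2.903: |R|=0.43994 <1
  x=-7.078: |R|=1.03549 >1
  x=-6.702: |R|=1.00317 >1
So |R|<1 on (-6.6667, 0).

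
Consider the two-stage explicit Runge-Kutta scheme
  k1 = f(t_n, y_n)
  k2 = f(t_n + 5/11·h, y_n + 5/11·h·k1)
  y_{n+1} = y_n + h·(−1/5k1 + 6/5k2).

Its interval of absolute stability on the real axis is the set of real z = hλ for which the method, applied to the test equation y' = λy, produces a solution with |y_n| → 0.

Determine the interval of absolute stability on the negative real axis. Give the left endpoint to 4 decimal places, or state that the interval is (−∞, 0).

On y'=λy, z=hλ:
  k1=λy_n ⇒ h·k1=z·y_n;  k2=λ(1+5/11z)y_n ⇒ h·k2=z(1+5/11z)y_n
  y_{n+1}/y_n = 1 − 1/5z + 6/5z(1+5/11z) = 1 + z + 6/11z²
  so R(z) = 1 + z + 6/11z².

Find x<0 with |R(x)|<1.
x=-1.28: |R|=0.6137
R=1: x+6/11x²=0 ⇒ x=−11/6=-1.8333; min R=1−1/(4·6/11)=0.5417>−1
Confirm numerically:
  x=-1.534: |R|=0.74954 <1
  x=-1.460: |R|=0.70269 <1
  x=-1.447: |R|=0.69508 <1
  x=-0.886: |R|=0.54218 <1
  x=-2.303: |R|=1.58999 >1
  x=-2.288: |R|=1.56742 >1
  x=-2.216: |R|=1.46254 >1
So |R|<1 on (-1.8333, 0).

(-1.8333, 0).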